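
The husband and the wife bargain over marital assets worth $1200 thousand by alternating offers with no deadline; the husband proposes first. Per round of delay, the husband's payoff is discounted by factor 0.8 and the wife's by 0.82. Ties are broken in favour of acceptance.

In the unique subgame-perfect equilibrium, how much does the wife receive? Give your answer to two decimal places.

Let x be the husband's share when the husband proposes and y be the wife's share when the wife proposes.
The wife accepts iff offered ≥ 0.82·y, so x = 1200 − 0.82y. Symmetrically y = 1200 − 0.8x.
Substituting: x = 1200 − 0.82(1200 − 0.8x), giving x(1 − 0.8·0.82) = 1200(1 − 0.82).
So x = 1200 × 0.18 / 0.344 ≈ 627.9070, and the wife receives 1200 − x ≈ 572.0930.

572.09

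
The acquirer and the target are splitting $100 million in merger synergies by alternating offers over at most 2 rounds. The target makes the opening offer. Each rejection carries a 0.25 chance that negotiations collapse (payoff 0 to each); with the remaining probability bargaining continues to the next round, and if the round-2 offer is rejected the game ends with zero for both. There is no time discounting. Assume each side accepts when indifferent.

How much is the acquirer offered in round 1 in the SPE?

Round 2 (the acquirer proposes): the target will accept anything ≥ 0, so the acquirer offers 0 and keeps 100.
Round 1 (the target proposes): rejecting gives the acquirer an expected 0.75 × 100 = 75, so the target offers 75, keeping 25.

75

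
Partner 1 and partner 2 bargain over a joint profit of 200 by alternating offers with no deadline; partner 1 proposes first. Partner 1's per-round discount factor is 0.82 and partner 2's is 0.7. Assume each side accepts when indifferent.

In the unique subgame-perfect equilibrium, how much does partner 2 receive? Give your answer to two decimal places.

59.15

When partner 1 proposes, partner 2 accepts any offer worth at least 0.7 times what partner 2 would get by proposing next round; and vice versa.
This gives x = 200 − 0.7y and y = 200 − 0.82x, where x and y are each side's share when it proposes.
Hence (1 − 0.7·0.82)x = 200(1 − 0.7), i.e. 0.426·x = 60.
x ≈ 140.8451; partner 2's share is 200 − x ≈ 59.1549.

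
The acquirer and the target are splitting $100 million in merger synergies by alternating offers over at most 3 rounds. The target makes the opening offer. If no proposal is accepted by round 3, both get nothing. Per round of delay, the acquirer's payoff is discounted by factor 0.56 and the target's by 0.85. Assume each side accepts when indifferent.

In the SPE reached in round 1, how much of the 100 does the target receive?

91.6

Round 3 (the target proposes): the acquirer will accept anything ≥ 0, so the target offers 0 and keeps 100.
Round 2 (the acquirer proposes): the target can get 100 next round, worth 0.85 × 100 = 85 now; the acquirer offers that and keeps 15.
Round 1 (the target proposes): the acquirer can get 15 next round, worth 0.56 × 15 = 8.4 now, so the target offers 8.4, keeping 91.6.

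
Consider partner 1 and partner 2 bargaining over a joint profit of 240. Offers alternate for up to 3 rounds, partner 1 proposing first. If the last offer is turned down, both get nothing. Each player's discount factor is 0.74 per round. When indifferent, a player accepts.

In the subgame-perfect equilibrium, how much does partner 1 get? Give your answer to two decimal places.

By backward induction:
Round 3 (partner 1 proposes): rejection yields 0 for partner 2; partner 1 offers 0 and keeps 240.
Round 2 (partner 2 proposes): partner 1 can get 240 next round, worth 0.74 × 240 = 177.6 now. Partner 2 offers 177.6 and keeps 240 − 177.6 = 62.4.
Round 1 (partner 1 proposes): partner 2 can get 62.4 next round, worth 0.74 × 62.4 = 46.176 now. Partner 1 offers 46.176 and keeps 240 − 46.176 = 193.824.

193.82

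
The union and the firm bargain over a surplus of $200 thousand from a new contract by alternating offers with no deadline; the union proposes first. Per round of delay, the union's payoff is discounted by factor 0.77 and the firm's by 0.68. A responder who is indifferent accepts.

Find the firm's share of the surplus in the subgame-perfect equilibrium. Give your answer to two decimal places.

65.66

In a stationary SPE each proposer offers the other exactly their discounted continuation value.
If the union keeps x when proposing and the firm keeps y when proposing, then x = 200 − 0.68y and y = 200 − 0.77x.
Solving: x = 200(1 − 0.68) / (1 − 0.77·0.68) = 64 / 0.4764 ≈ 134.3409.
The firm gets 200 − 134.3409 ≈ 65.6591.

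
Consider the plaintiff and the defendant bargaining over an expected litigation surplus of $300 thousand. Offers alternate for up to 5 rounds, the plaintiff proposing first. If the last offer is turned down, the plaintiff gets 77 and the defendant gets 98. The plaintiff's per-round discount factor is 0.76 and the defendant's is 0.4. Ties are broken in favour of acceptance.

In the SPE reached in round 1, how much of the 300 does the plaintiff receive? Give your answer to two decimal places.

253.39

Solve by backward induction from round 5.
Round 5 (the plaintiff proposes): the defendant gets 98 if talks fail, so the plaintiff offers 98 and keeps 202.
Round 4 (the defendant proposes): the plaintiff can get 202 next round, worth 0.76 × 202 = 153.52 now. The defendant offers 153.52 and keeps 300 − 153.52 = 146.48.
Round 3 (the plaintiff proposes): the defendant can get 146.48 next round, worth 0.4 × 146.48 = 58.592 now, so the plaintiff offers 58.592, keeping 241.408.
Round 2 (the defendant proposes): the plaintiff can get 241.408 next round, worth 0.76 × 241.408 = 183.47008 now, so the defendant offers 183.47008, keeping 116.52992.
Round 1 (the plaintiff proposes): the defendant can get 116.52992 next round, worth 0.4 × 116.52992 = 46.611968 now. The plaintiff offers 46.611968 and keeps 300 − 46.611968 = 253.388032.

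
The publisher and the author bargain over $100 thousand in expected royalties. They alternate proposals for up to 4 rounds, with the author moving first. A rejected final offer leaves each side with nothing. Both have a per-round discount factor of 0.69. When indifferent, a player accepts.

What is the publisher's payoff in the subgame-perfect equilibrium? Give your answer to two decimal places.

Round 4 (the publisher proposes): the author will accept anything ≥ 0, so the publisher offers 0 and keeps 100.
Round 3 (the author proposes): the publisher can get 100 next round, worth 0.69 × 100 = 69 now, so the author offers 69, keeping 31.
Round 2 (the publisher proposes): the author can get 31 next round, worth 0.69 × 31 = 21.39 now. The publisher offers 21.39 and keeps 100 − 21.39 = 78.61.
Round 1 (the author proposes): the publisher can get 78.61 next round, worth 0.69 × 78.61 = 54.2409 now. The author offers 54.2409 and keeps 100 − 54.2409 = 45.7591.

54.24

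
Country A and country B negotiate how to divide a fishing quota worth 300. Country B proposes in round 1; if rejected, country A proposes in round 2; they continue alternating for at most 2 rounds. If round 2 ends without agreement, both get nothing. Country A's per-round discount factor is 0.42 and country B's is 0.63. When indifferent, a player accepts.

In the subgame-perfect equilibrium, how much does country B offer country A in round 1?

126

Round 2 (country A proposes): rejection yields 0 for country B; country A offers 0 and keeps 300.
Round 1 (country B proposes): country A can get 300 next round, worth 0.42 × 300 = 126 now, so country B offers 126, keeping 174.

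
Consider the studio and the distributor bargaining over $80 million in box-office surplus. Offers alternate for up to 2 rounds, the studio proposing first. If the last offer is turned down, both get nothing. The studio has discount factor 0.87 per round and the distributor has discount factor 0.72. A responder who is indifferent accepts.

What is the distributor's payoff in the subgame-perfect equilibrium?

By backward induction:
Round 2 (the distributor proposes): rejection yields 0 for the studio; the distributor offers 0 and keeps 80.
Round 1 (the studio proposes): the distributor can get 80 next round, worth 0.72 × 80 = 57.6 now; the studio offers that and keeps 22.4.

57.6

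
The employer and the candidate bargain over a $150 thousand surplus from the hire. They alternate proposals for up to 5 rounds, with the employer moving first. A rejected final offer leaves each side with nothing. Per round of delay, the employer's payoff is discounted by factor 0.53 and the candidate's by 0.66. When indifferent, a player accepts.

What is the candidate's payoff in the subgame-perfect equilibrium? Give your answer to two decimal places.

Work backward from the last round.
Round 5 (the employer proposes): the candidate will accept anything ≥ 0, so the employer offers 0 and keeps 150.
Round 4 (the candidate proposes): the employer can get 150 next round, worth 0.53 × 150 = 79.5 now; the candidate offers that and keeps 70.5.
Round 3 (the employer proposes): the candidate can get 70.5 next round, worth 0.66 × 70.5 = 46.53 now. The employer offers 46.53 and keeps 150 − 46.53 = 103.47.
Round 2 (the candidate proposes): the employer can get 103.47 next round, worth 0.53 × 103.47 = 54.8391 now, so the candidate offers 54.8391, keeping 95.1609.
Round 1 (the employer proposes): the candidate can get 95.1609 next round, worth 0.66 × 95.1609 = 62.806194 now, so the employer offers 62.806194, keeping 87.193806.

62.81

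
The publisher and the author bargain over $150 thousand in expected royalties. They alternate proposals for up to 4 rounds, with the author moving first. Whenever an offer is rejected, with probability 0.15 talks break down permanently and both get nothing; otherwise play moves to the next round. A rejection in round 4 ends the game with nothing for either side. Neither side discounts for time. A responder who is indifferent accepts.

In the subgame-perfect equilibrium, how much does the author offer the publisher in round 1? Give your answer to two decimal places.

111.24

Round 4 (the publisher proposes): rejection yields 0 for the author; the publisher offers 0 and keeps 150.
Round 3 (the author proposes): rejecting gives the publisher an expected 0.85 × 150 = 127.5, so the author offers 127.5, keeping 22.5.
Round 2 (the publisher proposes): rejecting gives the author an expected 0.85 × 22.5 = 19.125; the publisher offers that and keeps 130.875.
Round 1 (the author proposes): rejecting gives the publisher an expected 0.85 × 130.875 = 111.24375, so the author offers 111.24375, keeping 38.75625.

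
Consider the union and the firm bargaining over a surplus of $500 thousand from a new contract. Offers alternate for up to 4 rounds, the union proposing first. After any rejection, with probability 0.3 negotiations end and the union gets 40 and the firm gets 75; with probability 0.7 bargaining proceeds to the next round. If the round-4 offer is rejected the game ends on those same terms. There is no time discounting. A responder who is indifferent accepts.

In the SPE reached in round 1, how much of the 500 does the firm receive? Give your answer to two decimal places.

Round 4 (the firm proposes): the union gets 40 if talks fail, so the firm offers 40 and keeps 460.
Round 3 (the union proposes): rejecting gives the firm an expected 0.7 × 460 + 0.3 × 75 = 344.5. The union offers 344.5 and keeps 500 − 344.5 = 155.5.
Round 2 (the firm proposes): rejecting gives the union an expected 0.7 × 155.5 + 0.3 × 40 = 120.85. The firm offers 120.85 and keeps 500 − 120.85 = 379.15.
Round 1 (the union proposes): rejecting gives the firm an expected 0.7 × 379.15 + 0.3 × 75 = 287.905. The union offers 287.905 and keeps 500 − 287.905 = 212.095.

287.91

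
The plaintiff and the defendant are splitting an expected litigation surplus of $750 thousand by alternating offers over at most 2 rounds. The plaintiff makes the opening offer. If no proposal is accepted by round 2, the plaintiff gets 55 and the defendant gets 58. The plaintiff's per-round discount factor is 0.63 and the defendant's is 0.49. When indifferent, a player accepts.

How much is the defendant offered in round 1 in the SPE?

340.55

Round 2 (the defendant proposes): the plaintiff gets 55 if talks fail, so the defendant offers 55 and keeps 695.
Round 1 (the plaintiff proposes): the defendant can get 695 next round, worth 0.49 × 695 = 340.55 now, so the plaintiff offers 340.55, keeping 409.45.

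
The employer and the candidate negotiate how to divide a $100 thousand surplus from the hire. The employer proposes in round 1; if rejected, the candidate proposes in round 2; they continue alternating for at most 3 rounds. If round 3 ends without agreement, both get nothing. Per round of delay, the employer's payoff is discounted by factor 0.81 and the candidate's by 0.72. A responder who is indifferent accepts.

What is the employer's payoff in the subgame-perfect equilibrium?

Round 3 (the employer proposes): the candidate will accept anything ≥ 0, so the employer offers 0 and keeps 100.
Round 2 (the candidate proposes): the employer can get 100 next round, worth 0.81 × 100 = 81 now. The candidate offers 81 and keeps 100 − 81 = 19.
Round 1 (the employer proposes): the candidate can get 19 next round, worth 0.72 × 19 = 13.68 now, so the employer offers 13.68, keeping 86.32.

86.32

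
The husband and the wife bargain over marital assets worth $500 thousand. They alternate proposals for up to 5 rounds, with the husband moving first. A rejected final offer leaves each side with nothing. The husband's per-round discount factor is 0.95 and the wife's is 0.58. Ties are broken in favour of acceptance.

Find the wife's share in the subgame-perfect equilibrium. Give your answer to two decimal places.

Work backward from the last round.
Round 5 (the husband proposes): rejection yields 0 for the wife; the husband offers 0 and keeps 500.
Round 4 (the wife proposes): the husband can get 500 next round, worth 0.95 × 500 = 475 now. The wife offers 475 and keeps 500 − 475 = 25.
Round 3 (the husband proposes): the wife can get 25 next round, worth 0.58 × 25 = 14.5 now. The husband offers 14.5 and keeps 500 − 14.5 = 485.5.
Round 2 (the wife proposes): the husband can get 485.5 next round, worth 0.95 × 485.5 = 461.225 now, so the wife offers 461.225, keeping 38.775.
Round 1 (the husband proposes): the wife can get 38.775 next round, worth 0.58 × 38.775 = 22.4895 now, so the husband offers 22.4895, keeping 477.5105.

22.49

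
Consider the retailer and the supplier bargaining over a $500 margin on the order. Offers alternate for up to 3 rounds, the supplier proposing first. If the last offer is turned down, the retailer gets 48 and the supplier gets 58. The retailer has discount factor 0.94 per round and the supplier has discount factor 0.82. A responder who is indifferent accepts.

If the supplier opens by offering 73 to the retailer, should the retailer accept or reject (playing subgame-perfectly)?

Reject

Round 3 (the supplier proposes): the retailer gets 48 if talks fail, so the supplier offers 48 and keeps 452.
Round 2 (the retailer proposes): the supplier can get 452 next round, worth 0.82 × 452 = 370.64 now. The retailer offers 370.64 and keeps 500 − 370.64 = 129.36.
So by rejecting in round 1, the retailer gets 129.36 next round, worth 0.94 × 129.36 = 121.5984 now.
Offer 73 < 121.5984, so the retailer rejects.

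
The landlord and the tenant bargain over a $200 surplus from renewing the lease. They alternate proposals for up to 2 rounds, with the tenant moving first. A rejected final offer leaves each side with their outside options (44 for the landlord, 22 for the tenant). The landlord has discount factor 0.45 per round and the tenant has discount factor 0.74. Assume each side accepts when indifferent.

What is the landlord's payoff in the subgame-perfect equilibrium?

Round 2 (the landlord proposes): the tenant gets 22 if talks fail, so the landlord offers 22 and keeps 178.
Round 1 (the tenant proposes): the landlord can get 178 next round, worth 0.45 × 178 = 80.1 now; the tenant offers that and keeps 119.9.

80.1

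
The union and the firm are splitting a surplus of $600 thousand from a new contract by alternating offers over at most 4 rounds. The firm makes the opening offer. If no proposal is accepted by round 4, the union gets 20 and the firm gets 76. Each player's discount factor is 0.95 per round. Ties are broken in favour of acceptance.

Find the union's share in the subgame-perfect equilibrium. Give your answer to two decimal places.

Round 4 (the union proposes): the firm gets 76 if talks fail, so the union offers 76 and keeps 524.
Round 3 (the firm proposes): the union can get 524 next round, worth 0.95 × 524 = 497.8 now. The firm offers 497.8 and keeps 600 − 497.8 = 102.2.
Round 2 (the union proposes): the firm can get 102.2 next round, worth 0.95 × 102.2 = 97.09 now. The union offers 97.09 and keeps 600 − 97.09 = 502.91.
Round 1 (the firm proposes): the union can get 502.91 next round, worth 0.95 × 502.91 = 477.7645 now. The firm offers 477.7645 and keeps 600 − 477.7645 = 122.2355.

477.76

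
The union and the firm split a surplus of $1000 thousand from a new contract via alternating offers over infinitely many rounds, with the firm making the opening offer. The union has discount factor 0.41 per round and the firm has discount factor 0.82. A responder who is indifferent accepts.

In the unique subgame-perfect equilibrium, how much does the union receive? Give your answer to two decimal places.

111.18

In a stationary SPE each proposer offers the other exactly their discounted continuation value.
If the firm keeps x when proposing and the union keeps y when proposing, then x = 1000 − 0.41y and y = 1000 − 0.82x.
Solving: x = 1000(1 − 0.41) / (1 − 0.82·0.41) = 590 / 0.6638 ≈ 888.8219.
The union gets 1000 − 888.8219 ≈ 111.1781.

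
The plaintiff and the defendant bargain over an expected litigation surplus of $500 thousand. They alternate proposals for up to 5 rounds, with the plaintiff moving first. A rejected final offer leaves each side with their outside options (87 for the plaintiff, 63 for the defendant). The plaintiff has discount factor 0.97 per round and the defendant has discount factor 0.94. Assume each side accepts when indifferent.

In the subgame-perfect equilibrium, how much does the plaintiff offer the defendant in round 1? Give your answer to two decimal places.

79.33

Round 5 (the plaintiff proposes): the defendant gets 63 if talks fail, so the plaintiff offers 63 and keeps 437.
Round 4 (the defendant proposes): the plaintiff can get 437 next round, worth 0.97 × 437 = 423.89 now; the defendant offers that and keeps 76.11.
Round 3 (the plaintiff proposes): the defendant can get 76.11 next round, worth 0.94 × 76.11 = 71.5434 now, so the plaintiff offers 71.5434, keeping 428.4566.
Round 2 (the defendant proposes): the plaintiff can get 428.4566 next round, worth 0.97 × 428.4566 = 415.602902 now, so the defendant offers 415.602902, keeping 84.397098.
Round 1 (the plaintiff proposes): the defendant can get 84.397098 next round, worth 0.94 × 84.397098 = 79.33327212 now; the plaintiff offers that and keeps 420.66672788.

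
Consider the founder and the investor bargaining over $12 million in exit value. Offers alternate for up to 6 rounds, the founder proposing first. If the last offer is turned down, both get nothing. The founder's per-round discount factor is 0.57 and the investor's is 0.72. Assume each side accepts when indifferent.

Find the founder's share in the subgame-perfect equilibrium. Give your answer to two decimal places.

5.30

Round 6 (the investor proposes): rejection yields 0 for the founder; the investor offers 0 and keeps 12.
Round 5 (the founder proposes): the investor can get 12 next round, worth 0.72 × 12 = 8.64 now; the founder offers that and keeps 3.36.
Round 4 (the investor proposes): the founder can get 3.36 next round, worth 0.57 × 3.36 = 1.9152 now, so the investor offers 1.9152, keeping 10.0848.
Round 3 (the founder proposes): the investor can get 10.0848 next round, worth 0.72 × 10.0848 = 7.261056 now. The founder offers 7.261056 and keeps 12 − 7.261056 = 4.738944.
Round 2 (the investor proposes): the founder can get 4.738944 next round, worth 0.57 × 4.738944 = 2.70119808 now; the investor offers that and keeps 9.29880192.
Round 1 (the founder proposes): the investor can get 9.29880192 next round, worth 0.72 × 9.29880192 = 6.6951373824 now; the founder offers that and keeps 5.3048626176.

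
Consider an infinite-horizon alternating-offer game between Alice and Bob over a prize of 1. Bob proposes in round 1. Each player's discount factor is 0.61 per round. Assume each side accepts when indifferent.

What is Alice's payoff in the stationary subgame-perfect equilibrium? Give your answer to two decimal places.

0.38

Let x be Bob's share when Bob proposes and y be Alice's share when Alice proposes.
Alice accepts iff offered ≥ 0.61·y, so x = 1 − 0.61y. Symmetrically y = 1 − 0.61x.
Substituting: x = 1 − 0.61(1 − 0.61x), giving x(1 − 0.61·0.61) = 1(1 − 0.61).
So x = 1 × 0.39 / 0.6279 ≈ 0.6211, and Alice receives 1 − x ≈ 0.3789.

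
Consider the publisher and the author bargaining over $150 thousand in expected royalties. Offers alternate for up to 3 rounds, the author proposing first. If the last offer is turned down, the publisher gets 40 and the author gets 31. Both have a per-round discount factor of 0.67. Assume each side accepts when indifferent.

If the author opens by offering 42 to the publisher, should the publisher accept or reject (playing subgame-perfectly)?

Round 3 (the author proposes): the publisher gets 40 if talks fail, so the author offers 40 and keeps 110.
Round 2 (the publisher proposes): the author can get 110 next round, worth 0.67 × 110 = 73.7 now; the publisher offers that and keeps 76.3.
So by rejecting in round 1, the publisher gets 76.3 next round, worth 0.67 × 76.3 = 51.121 now.
Offer 42 < 51.121, so the publisher rejects.

Reject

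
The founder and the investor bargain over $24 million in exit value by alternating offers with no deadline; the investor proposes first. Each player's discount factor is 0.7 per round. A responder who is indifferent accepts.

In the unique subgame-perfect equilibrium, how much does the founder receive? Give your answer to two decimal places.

Let x be the investor's share when the investor proposes and y be the founder's share when the founder proposes.
The founder accepts iff offered ≥ 0.7·y, so x = 24 − 0.7y. Symmetrically y = 24 − 0.7x.
Substituting: x = 24 − 0.7(24 − 0.7x), giving x(1 − 0.7·0.7) = 24(1 − 0.7).
So x = 24 × 0.3 / 0.51 ≈ 14.1176, and the founder receives 24 − x ≈ 9.8824.

9.88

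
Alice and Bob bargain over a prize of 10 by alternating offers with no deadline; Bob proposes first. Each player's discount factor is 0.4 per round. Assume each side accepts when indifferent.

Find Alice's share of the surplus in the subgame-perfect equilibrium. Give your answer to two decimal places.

2.86

In a stationary SPE each proposer offers the other exactly their discounted continuation value.
If Bob keeps x when proposing and Alice keeps y when proposing, then x = 10 − 0.4y and y = 10 − 0.4x.
Solving: x = 10(1 − 0.4) / (1 − 0.4·0.4) = 6 / 0.84 ≈ 7.1429.
Alice gets 10 − 7.1429 ≈ 2.8571.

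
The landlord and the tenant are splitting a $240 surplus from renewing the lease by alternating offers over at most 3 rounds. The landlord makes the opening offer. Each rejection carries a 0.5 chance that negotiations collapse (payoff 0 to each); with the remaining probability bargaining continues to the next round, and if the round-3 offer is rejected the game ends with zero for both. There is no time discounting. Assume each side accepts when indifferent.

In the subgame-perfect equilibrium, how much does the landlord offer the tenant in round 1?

60

Round 3 (the landlord proposes): the tenant will accept anything ≥ 0, so the landlord offers 0 and keeps 240.
Round 2 (the tenant proposes): rejecting gives the landlord an expected 0.5 × 240 = 120; the tenant offers that and keeps 120.
Round 1 (the landlord proposes): rejecting gives the tenant an expected 0.5 × 120 = 60; the landlord offers that and keeps 180.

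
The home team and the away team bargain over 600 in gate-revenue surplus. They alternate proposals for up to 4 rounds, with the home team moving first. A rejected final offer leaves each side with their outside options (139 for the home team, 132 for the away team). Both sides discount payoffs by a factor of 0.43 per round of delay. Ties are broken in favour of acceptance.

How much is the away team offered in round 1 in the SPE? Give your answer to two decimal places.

183.71

Round 4 (the away team proposes): the home team gets 139 if talks fail, so the away team offers 139 and keeps 461.
Round 3 (the home team proposes): the away team can get 461 next round, worth 0.43 × 461 = 198.23 now; the home team offers that and keeps 401.77.
Round 2 (the away team proposes): the home team can get 401.77 next round, worth 0.43 × 401.77 = 172.7611 now. The away team offers 172.7611 and keeps 600 − 172.7611 = 427.2389.
Round 1 (the home team proposes): the away team can get 427.2389 next round, worth 0.43 × 427.2389 = 183.712727 now; the home team offers that and keeps 416.287273.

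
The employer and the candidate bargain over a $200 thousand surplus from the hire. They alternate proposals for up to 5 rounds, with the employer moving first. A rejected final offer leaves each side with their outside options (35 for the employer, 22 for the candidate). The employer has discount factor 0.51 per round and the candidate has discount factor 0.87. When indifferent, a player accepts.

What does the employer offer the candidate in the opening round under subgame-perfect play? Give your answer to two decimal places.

By backward induction:
Round 5 (the employer proposes): the candidate gets 22 if talks fail, so the employer offers 22 and keeps 178.
Round 4 (the candidate proposes): the employer can get 178 next round, worth 0.51 × 178 = 90.78 now, so the candidate offers 90.78, keeping 109.22.
Round 3 (the employer proposes): the candidate can get 109.22 next round, worth 0.87 × 109.22 = 95.0214 now, so the employer offers 95.0214, keeping 104.9786.
Round 2 (the candidate proposes): the employer can get 104.9786 next round, worth 0.51 × 104.9786 = 53.539086 now; the candidate offers that and keeps 146.460914.
Round 1 (the employer proposes): the candidate can get 146.460914 next round, worth 0.87 × 146.460914 = 127.42099518 now; the employer offers that and keeps 72.57900482.

127.42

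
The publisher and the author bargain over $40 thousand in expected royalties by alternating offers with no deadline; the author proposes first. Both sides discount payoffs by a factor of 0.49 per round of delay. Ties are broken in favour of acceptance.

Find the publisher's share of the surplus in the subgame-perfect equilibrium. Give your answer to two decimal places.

In a stationary SPE each proposer offers the other exactly their discounted continuation value.
If the author keeps x when proposing and the publisher keeps y when proposing, then x = 40 − 0.49y and y = 40 − 0.49x.
Solving: x = 40(1 − 0.49) / (1 − 0.49·0.49) = 20.4 / 0.7599 ≈ 26.8456.
The publisher gets 40 − 26.8456 ≈ 13.1544.

13.15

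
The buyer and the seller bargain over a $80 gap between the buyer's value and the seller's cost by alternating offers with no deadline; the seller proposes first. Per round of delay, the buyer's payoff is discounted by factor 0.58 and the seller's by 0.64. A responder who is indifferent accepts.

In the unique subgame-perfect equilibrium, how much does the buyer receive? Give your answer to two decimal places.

26.56

Let x be the seller's share when the seller proposes and y be the buyer's share when the buyer proposes.
The buyer accepts iff offered ≥ 0.58·y, so x = 80 − 0.58y. Symmetrically y = 80 − 0.64x.
Substituting: x = 80 − 0.58(80 − 0.64x), giving x(1 − 0.64·0.58) = 80(1 − 0.58).
So x = 80 × 0.42 / 0.6288 ≈ 53.4351, and the buyer receives 80 − x ≈ 26.5649.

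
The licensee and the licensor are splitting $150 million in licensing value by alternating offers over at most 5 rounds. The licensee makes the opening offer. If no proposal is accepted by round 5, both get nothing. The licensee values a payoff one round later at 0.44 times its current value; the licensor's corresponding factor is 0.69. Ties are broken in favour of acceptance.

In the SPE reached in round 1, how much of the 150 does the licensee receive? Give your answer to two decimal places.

74.44

Round 5 (the licensee proposes): the licensor will accept anything ≥ 0, so the licensee offers 0 and keeps 150.
Round 4 (the licensor proposes): the licensee can get 150 next round, worth 0.44 × 150 = 66 now; the licensor offers that and keeps 84.
Round 3 (the licensee proposes): the licensor can get 84 next round, worth 0.69 × 84 = 57.96 now, so the licensee offers 57.96, keeping 92.04.
Round 2 (the licensor proposes): the licensee can get 92.04 next round, worth 0.44 × 92.04 = 40.4976 now. The licensor offers 40.4976 and keeps 150 − 40.4976 = 109.5024.
Round 1 (the licensee proposes): the licensor can get 109.5024 next round, worth 0.69 × 109.5024 = 75.556656 now. The licensee offers 75.556656 and keeps 150 − 75.556656 = 74.443344.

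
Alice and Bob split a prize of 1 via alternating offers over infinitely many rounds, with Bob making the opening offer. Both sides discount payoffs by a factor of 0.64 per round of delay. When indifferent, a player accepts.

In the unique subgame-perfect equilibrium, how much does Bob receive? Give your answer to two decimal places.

0.61

In a stationary SPE each proposer offers the other exactly their discounted continuation value.
If Bob keeps x when proposing and Alice keeps y when proposing, then x = 1 − 0.64y and y = 1 − 0.64x.
Solving: x = 1(1 − 0.64) / (1 − 0.64·0.64) = 0.36 / 0.5904 ≈ 0.6098.
Alice gets 1 − 0.6098 ≈ 0.3902.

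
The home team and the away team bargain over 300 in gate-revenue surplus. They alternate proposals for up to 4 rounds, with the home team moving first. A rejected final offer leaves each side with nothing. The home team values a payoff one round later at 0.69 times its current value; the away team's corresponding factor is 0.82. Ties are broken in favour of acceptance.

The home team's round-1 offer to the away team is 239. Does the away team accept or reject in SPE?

Round 4 (the away team proposes): the home team will accept anything ≥ 0, so the away team offers 0 and keeps 300.
Round 3 (the home team proposes): the away team can get 300 next round, worth 0.82 × 300 = 246 now, so the home team offers 246, keeping 54.
Round 2 (the away team proposes): the home team can get 54 next round, worth 0.69 × 54 = 37.26 now; the away team offers that and keeps 262.74.
So by rejecting in round 1, the away team gets 262.74 next round, worth 0.82 × 262.74 = 215.4468 now.
Offer 239 ≥ 215.4468, so the away team accepts.

Accept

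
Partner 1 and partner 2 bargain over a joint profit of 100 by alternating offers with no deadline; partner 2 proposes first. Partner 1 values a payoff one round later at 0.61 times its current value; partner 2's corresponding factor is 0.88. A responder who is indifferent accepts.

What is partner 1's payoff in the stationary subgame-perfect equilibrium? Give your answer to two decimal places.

In a stationary SPE each proposer offers the other exactly their discounted continuation value.
If partner 2 keeps x when proposing and partner 1 keeps y when proposing, then x = 100 − 0.61y and y = 100 − 0.88x.
Solving: x = 100(1 − 0.61) / (1 − 0.88·0.61) = 39 / 0.4632 ≈ 84.1969.
Partner 1 gets 100 − 84.1969 ≈ 15.8031.

15.80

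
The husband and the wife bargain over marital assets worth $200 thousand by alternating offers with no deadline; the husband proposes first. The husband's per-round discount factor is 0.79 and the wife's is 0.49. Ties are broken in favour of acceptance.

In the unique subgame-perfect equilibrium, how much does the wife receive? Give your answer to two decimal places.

33.58

Let x be the husband's share when the husband proposes and y be the wife's share when the wife proposes.
The wife accepts iff offered ≥ 0.49·y, so x = 200 − 0.49y. Symmetrically y = 200 − 0.79x.
Substituting: x = 200 − 0.49(200 − 0.79x), giving x(1 − 0.79·0.49) = 200(1 − 0.49).
So x = 200 × 0.51 / 0.6129 ≈ 166.4219, and the wife receives 200 − x ≈ 33.5781.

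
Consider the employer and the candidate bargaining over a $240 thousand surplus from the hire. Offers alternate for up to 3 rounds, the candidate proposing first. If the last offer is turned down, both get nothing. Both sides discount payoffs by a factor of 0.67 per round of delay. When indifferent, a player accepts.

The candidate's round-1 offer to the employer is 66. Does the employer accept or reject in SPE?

Accept

Round 3 (the candidate proposes): rejection yields 0 for the employer; the candidate offers 0 and keeps 240.
Round 2 (the employer proposes): the candidate can get 240 next round, worth 0.67 × 240 = 160.8 now. The employer offers 160.8 and keeps 240 − 160.8 = 79.2.
So by rejecting in round 1, the employer gets 79.2 next round, worth 0.67 × 79.2 = 53.064 now.
Offer 66 ≥ 53.064, so the employer accepts.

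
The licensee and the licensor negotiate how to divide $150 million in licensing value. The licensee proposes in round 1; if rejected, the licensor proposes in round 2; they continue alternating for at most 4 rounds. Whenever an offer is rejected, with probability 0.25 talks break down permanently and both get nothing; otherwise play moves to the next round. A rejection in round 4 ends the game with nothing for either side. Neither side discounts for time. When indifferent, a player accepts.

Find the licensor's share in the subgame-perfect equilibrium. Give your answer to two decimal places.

Round 4 (the licensor proposes): the licensee will accept anything ≥ 0, so the licensor offers 0 and keeps 150.
Round 3 (the licensee proposes): rejecting gives the licensor an expected 0.75 × 150 = 112.5; the licensee offers that and keeps 37.5.
Round 2 (the licensor proposes): rejecting gives the licensee an expected 0.75 × 37.5 = 28.125. The licensor offers 28.125 and keeps 150 − 28.125 = 121.875.
Round 1 (the licensee proposes): rejecting gives the licensor an expected 0.75 × 121.875 = 91.40625. The licensee offers 91.40625 and keeps 150 − 91.40625 = 58.59375.

91.41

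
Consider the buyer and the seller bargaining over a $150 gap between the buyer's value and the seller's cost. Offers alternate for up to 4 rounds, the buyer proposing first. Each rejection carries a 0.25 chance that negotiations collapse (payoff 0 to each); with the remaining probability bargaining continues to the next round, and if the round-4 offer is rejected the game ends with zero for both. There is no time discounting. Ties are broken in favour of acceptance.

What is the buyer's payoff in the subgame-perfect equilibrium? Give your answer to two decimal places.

58.59

Round 4 (the seller proposes): rejection yields 0 for the buyer; the seller offers 0 and keeps 150.
Round 3 (the buyer proposes): rejecting gives the seller an expected 0.75 × 150 = 112.5, so the buyer offers 112.5, keeping 37.5.
Round 2 (the seller proposes): rejecting gives the buyer an expected 0.75 × 37.5 = 28.125. The seller offers 28.125 and keeps 150 − 28.125 = 121.875.
Round 1 (the buyer proposes): rejecting gives the seller an expected 0.75 × 121.875 = 91.40625; the buyer offers that and keeps 58.59375.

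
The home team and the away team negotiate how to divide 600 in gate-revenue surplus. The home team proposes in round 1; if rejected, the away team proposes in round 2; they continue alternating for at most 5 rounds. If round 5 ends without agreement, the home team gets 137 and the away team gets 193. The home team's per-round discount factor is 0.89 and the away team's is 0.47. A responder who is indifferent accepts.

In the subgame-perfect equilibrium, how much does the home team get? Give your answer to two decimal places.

Round 5 (the home team proposes): the away team gets 193 if talks fail, so the home team offers 193 and keeps 407.
Round 4 (the away team proposes): the home team can get 407 next round, worth 0.89 × 407 = 362.23 now. The away team offers 362.23 and keeps 600 − 362.23 = 237.77.
Round 3 (the home team proposes): the away team can get 237.77 next round, worth 0.47 × 237.77 = 111.7519 now. The home team offers 111.7519 and keeps 600 − 111.7519 = 488.2481.
Round 2 (the away team proposes): the home team can get 488.2481 next round, worth 0.89 × 488.2481 = 434.540809 now, so the away team offers 434.540809, keeping 165.459191.
Round 1 (the home team proposes): the away team can get 165.459191 next round, worth 0.47 × 165.459191 = 77.76581977 now; the home team offers that and keeps 522.23418023.

522.23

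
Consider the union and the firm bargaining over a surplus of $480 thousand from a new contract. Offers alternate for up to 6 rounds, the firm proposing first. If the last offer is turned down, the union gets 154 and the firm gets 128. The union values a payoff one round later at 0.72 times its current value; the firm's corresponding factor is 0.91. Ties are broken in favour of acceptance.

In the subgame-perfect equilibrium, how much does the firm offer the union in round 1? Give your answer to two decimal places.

Round 6 (the union proposes): the firm gets 128 if talks fail, so the union offers 128 and keeps 352.
Round 5 (the firm proposes): the union can get 352 next round, worth 0.72 × 352 = 253.44 now. The firm offers 253.44 and keeps 480 − 253.44 = 226.56.
Round 4 (the union proposes): the firm can get 226.56 next round, worth 0.91 × 226.56 = 206.1696 now, so the union offers 206.1696, keeping 273.8304.
Round 3 (the firm proposes): the union can get 273.8304 next round, worth 0.72 × 273.8304 = 197.157888 now, so the firm offers 197.157888, keeping 282.842112.
Round 2 (the union proposes): the firm can get 282.842112 next round, worth 0.91 × 282.842112 = 257.38632192 now; the union offers that and keeps 222.61367808.
Round 1 (the firm proposes): the union can get 222.61367808 next round, worth 0.72 × 222.61367808 = 160.2818482176 now, so the firm offers 160.2818482176, keeping 319.7181517824.

160.28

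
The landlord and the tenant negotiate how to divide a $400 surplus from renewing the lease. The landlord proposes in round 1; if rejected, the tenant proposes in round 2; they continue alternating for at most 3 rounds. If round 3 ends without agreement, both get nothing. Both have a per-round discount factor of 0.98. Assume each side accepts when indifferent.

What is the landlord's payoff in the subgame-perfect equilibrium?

Round 3 (the landlord proposes): the tenant will accept anything ≥ 0, so the landlord offers 0 and keeps 400.
Round 2 (the tenant proposes): the landlord can get 400 next round, worth 0.98 × 400 = 392 now. The tenant offers 392 and keeps 400 − 392 = 8.
Round 1 (the landlord proposes): the tenant can get 8 next round, worth 0.98 × 8 = 7.84 now; the landlord offers that and keeps 392.16.

392.16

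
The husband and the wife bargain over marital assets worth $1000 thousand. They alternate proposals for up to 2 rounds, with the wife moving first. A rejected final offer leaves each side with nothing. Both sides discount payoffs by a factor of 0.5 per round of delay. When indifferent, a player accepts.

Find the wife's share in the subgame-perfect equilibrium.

Round 2 (the husband proposes): rejection yields 0 for the wife; the husband offers 0 and keeps 1000.
Round 1 (the wife proposes): the husband can get 1000 next round, worth 0.5 × 1000 = 500 now, so the wife offers 500, keeping 500.

500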